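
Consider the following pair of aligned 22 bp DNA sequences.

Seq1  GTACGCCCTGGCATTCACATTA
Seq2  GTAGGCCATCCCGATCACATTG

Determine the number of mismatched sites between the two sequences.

Differing sites — 4:C/G; 8:C/A; 10:G/C; 11:G/C; 13:A/G; 14:T/A; 22:A/G.
That gives 7 mismatches out of 22 aligned sites, so the Hamming distance is 7.

7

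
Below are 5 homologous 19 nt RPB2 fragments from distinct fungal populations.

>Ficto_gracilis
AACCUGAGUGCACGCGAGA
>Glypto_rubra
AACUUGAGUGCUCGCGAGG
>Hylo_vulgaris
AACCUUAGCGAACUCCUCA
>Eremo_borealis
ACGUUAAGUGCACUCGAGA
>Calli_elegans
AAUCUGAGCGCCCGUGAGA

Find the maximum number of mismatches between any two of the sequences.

Pairwise Hamming distances:
  Ficto_gracilis vs Glypto_rubra: 3
  Ficto_gracilis vs Hylo_vulgaris: 7
  Ficto_gracilis vs Eremo_borealis: 5
  Ficto_gracilis vs Calli_elegans: 4
  Glypto_rubra vs Hylo_vulgaris: 10
  Glypto_rubra vs Eremo_borealis: 6
  Glypto_rubra vs Calli_elegans: 6
  Hylo_vulgaris vs Eremo_borealis: 9
  Hylo_vulgaris vs Calli_elegans: 9
  Eremo_borealis vs Calli_elegans: 8
The largest is 10, between Glypto_rubra and Hylo_vulgaris.

10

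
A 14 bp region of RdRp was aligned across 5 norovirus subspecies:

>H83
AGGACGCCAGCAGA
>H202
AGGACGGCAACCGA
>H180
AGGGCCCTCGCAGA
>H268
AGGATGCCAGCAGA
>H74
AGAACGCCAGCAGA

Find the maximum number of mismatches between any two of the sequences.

Pairwise Hamming distances:
  H83 vs H202: 3
  H83 vs H180: 4
  H83 vs H268: 1
  H83 vs H74: 1
  H202 vs H180: 7
  H202 vs H268: 4
  H202 vs H74: 4
  H180 vs H268: 5
  H180 vs H74: 5
  H268 vs H74: 2
The largest is 7, between H202 and H180.

7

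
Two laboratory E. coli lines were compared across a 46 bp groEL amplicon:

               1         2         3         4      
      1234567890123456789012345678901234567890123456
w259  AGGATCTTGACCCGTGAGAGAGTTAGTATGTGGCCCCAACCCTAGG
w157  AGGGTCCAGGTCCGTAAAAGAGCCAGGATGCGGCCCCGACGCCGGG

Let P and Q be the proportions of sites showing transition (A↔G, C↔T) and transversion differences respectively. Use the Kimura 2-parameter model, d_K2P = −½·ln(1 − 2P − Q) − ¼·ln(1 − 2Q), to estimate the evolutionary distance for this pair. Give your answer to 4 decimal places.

0.4770

Differing sites — 4:A/G (Ti); 7:T/C (Ti); 8:T/A (Tv); 10:A/G (Ti); 11:C/T (Ti); 16:G/A (Ti); 18:G/A (Ti); 23:T/C (Ti); 24:T/C (Ti); 27:T/G (Tv); 31:T/C (Ti); 38:A/G (Ti); 41:C/G (Tv); 43:T/C (Ti); 44:A/G (Ti).
Of the 15 differences, 12 transitions and 3 transversions over 46 sites: P = 12/46 = 0.260870, Q = 3/46 = 0.065217.
d = −0.5·ln(0.413043) − 0.25·ln(0.869566) = −0.5·(-0.884204) − 0.25·(-0.139761) = 0.4770.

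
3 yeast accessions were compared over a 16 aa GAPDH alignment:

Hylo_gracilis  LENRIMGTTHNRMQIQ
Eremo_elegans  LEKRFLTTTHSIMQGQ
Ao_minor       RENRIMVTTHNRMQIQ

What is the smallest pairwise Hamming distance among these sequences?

Pairwise Hamming distances:
  Hylo_gracilis vs Eremo_elegans: 7
  Hylo_gracilis vs Ao_minor: 2
  Eremo_elegans vs Ao_minor: 8
The smallest is 2, between Hylo_gracilis and Ao_minor.

2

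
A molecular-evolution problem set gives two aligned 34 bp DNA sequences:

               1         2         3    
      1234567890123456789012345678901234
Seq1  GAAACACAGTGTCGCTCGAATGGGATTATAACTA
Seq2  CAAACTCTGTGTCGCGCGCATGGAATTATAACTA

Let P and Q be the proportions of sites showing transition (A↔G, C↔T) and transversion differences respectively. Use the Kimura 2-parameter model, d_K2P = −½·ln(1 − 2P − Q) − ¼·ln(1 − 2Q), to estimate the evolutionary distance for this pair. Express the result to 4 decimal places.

The sequences differ at positions 1 (G/C, transversion), 6 (A/T, transversion), 8 (A/T, transversion), 16 (T/G, transversion), 19 (A/C, transversion), 24 (G/A, transition).
Of the 6 differences, 1 transition and 5 transversions over 34 sites: P = 1/34 = 0.029412, Q = 5/34 = 0.147059.
d = −0.5·ln(0.794117) − 0.25·ln(0.705882) = −0.5·(-0.230524) − 0.25·(-0.348307) = 0.2023.

0.2023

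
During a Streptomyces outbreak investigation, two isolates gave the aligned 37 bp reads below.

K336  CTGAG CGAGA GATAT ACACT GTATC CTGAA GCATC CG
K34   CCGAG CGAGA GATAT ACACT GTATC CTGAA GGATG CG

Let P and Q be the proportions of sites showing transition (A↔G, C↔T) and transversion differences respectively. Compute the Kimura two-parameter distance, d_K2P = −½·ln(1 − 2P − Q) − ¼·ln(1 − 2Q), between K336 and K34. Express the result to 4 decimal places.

The sequences differ at positions 2 (T/C, transition), 32 (C/G, transversion), 35 (C/G, transversion).
Of the 3 differences, 1 transition and 2 transversions over 37 sites: P = 1/37 = 0.027027, Q = 2/37 = 0.054054.
d = −0.5·ln(0.891892) − 0.25·ln(0.891892) = −0.5·(-0.114410) − 0.25·(-0.114410) = 0.0858.

0.0858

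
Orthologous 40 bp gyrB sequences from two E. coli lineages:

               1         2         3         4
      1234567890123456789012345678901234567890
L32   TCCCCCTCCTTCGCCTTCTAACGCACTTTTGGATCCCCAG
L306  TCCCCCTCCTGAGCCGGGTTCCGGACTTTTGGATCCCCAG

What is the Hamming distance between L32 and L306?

The sequences differ at positions 11 (T/G), 12 (C/A), 16 (T/G), 17 (T/G), 18 (C/G), 20 (A/T), 21 (A/C), 24 (C/G).
That gives 8 mismatches out of 40 aligned sites, so the Hamming distance is 8.

8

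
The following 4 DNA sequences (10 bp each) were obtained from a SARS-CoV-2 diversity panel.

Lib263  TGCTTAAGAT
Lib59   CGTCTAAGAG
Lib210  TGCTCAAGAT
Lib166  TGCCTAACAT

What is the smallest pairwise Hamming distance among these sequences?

Pairwise Hamming distances:
  Lib263 vs Lib59: 4
  Lib263 vs Lib210: 1
  Lib263 vs Lib166: 2
  Lib59 vs Lib210: 5
  Lib59 vs Lib166: 4
  Lib210 vs Lib166: 3
The smallest is 1, between Lib263 and Lib210.

1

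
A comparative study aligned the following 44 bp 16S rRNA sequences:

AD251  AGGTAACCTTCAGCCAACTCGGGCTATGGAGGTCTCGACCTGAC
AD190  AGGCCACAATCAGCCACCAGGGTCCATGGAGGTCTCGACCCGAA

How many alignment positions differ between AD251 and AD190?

Differing sites — 4:T/C; 5:A/C; 8:C/A; 9:T/A; 17:A/C; 19:T/A; 20:C/G; 23:G/T; 25:T/C; 41:T/C; 44:C/A.
That gives 11 mismatches out of 44 aligned sites, so the Hamming distance is 11.

11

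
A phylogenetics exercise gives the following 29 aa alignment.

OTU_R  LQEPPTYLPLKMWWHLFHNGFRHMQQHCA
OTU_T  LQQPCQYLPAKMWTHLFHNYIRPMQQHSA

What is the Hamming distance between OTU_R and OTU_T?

9

Mismatches occur at site 3 (E/Q), site 5 (P/C), site 6 (T/Q), site 10 (L/A), site 14 (W/T), site 20 (G/Y), site 21 (F/I), site 23 (H/P), site 28 (C/S).
That gives 9 mismatches out of 29 aligned sites, so the Hamming distance is 9.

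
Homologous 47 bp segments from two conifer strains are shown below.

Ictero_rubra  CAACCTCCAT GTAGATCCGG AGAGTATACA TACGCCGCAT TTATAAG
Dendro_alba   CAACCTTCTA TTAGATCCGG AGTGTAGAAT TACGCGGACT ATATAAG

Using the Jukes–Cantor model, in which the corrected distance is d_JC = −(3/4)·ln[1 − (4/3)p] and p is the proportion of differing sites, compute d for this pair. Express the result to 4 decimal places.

Mismatches occur at site 7 (C↔T), site 9 (A↔T), site 10 (T↔A), site 11 (G↔T), site 23 (A↔T), site 27 (T↔G), site 29 (C↔A), site 30 (A↔T), site 36 (C↔G), site 38 (C↔A), site 39 (A↔C), site 41 (T↔A).
p = 12/47 = 0.255319.
d = −0.75 · ln(1 − (4/3)·0.255319) = −0.75 · ln(0.659575) = −0.75 · (-0.416160) = 0.3121.

0.3121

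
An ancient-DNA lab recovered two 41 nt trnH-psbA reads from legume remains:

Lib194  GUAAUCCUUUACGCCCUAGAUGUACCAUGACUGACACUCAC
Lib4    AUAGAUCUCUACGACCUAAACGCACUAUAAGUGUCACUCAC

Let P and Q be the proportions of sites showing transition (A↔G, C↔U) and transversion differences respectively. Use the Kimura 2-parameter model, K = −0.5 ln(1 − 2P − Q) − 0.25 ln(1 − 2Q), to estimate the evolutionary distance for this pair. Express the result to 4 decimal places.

0.4388

Differing sites — 1:G/A (Ti); 4:A/G (Ti); 5:U/A (Tv); 6:C/U (Ti); 9:U/C (Ti); 14:C/A (Tv); 19:G/A (Ti); 21:U/C (Ti); 23:U/C (Ti); 26:C/U (Ti); 29:G/A (Ti); 31:C/G (Tv); 34:A/U (Tv).
Of the 13 differences, 9 transitions and 4 transversions over 41 sites: P = 9/41 = 0.219512, Q = 4/41 = 0.097561.
d = −0.5·ln(0.463415) − 0.25·ln(0.804878) = −0.5·(-0.769132) − 0.25·(-0.217065) = 0.4388.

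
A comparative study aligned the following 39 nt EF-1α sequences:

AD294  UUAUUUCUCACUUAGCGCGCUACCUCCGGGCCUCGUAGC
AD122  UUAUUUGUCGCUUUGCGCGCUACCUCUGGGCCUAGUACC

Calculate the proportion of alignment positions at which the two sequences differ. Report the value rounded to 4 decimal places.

The sequences differ at positions 7 (C/G), 10 (A/G), 14 (A/U), 27 (C/U), 34 (C/A), 38 (G/C).
There are 6 differences over 39 sites, so p = 6/39 = 0.1538.

0.1538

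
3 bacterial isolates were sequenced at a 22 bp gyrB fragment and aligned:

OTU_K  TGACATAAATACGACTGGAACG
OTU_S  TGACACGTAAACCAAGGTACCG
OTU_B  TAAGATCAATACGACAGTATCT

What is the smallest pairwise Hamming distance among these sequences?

7

Pairwise Hamming distances:
  OTU_K vs OTU_S: 9
  OTU_K vs OTU_B: 7
  OTU_S vs OTU_B: 11
The smallest is 7, between OTU_K and OTU_B.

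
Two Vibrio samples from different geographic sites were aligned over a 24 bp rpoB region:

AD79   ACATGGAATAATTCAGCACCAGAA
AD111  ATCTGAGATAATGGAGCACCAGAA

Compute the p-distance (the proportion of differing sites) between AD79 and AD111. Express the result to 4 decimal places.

Mismatches occur at site 2 (C↔T), site 3 (A↔C), site 6 (G↔A), site 7 (A↔G), site 13 (T↔G), site 14 (C↔G).
There are 6 differences over 24 sites, so p = 6/24 = 0.2500.

0.2500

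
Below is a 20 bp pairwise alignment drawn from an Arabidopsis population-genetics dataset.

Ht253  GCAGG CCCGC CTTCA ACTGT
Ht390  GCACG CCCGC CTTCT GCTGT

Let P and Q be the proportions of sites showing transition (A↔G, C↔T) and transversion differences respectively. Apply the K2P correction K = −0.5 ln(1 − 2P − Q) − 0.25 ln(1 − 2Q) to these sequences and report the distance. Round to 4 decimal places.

0.1674

The sequences differ at positions 4 (G/C, transversion), 15 (A/T, transversion), 16 (A/G, transition).
Of the 3 differences, 1 transition and 2 transversions over 20 sites: P = 1/20 = 0.050000, Q = 2/20 = 0.100000.
d = −0.5·ln(0.800000) − 0.25·ln(0.800000) = −0.5·(-0.223144) − 0.25·(-0.223144) = 0.1674.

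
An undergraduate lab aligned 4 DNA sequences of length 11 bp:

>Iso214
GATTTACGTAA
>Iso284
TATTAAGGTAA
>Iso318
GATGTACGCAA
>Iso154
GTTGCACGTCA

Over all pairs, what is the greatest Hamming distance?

6

Pairwise Hamming distances:
  Iso214 vs Iso284: 3
  Iso214 vs Iso318: 2
  Iso214 vs Iso154: 4
  Iso284 vs Iso318: 5
  Iso284 vs Iso154: 6
  Iso318 vs Iso154: 4
The largest is 6, between Iso284 and Iso154.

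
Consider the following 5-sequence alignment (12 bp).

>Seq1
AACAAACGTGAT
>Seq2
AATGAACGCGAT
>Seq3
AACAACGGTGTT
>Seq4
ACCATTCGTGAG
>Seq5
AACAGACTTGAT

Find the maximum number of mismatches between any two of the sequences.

Pairwise Hamming distances:
  Seq1 vs Seq2: 3
  Seq1 vs Seq3: 3
  Seq1 vs Seq4: 4
  Seq1 vs Seq5: 2
  Seq2 vs Seq3: 6
  Seq2 vs Seq4: 7
  Seq2 vs Seq5: 5
  Seq3 vs Seq4: 6
  Seq3 vs Seq5: 5
  Seq4 vs Seq5: 5
The largest is 7, between Seq2 and Seq4.

7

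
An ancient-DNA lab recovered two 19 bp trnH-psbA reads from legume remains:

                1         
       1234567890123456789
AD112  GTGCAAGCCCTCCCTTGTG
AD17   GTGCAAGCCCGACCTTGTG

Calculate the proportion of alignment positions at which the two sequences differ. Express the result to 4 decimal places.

0.1053

Differing sites — 11:T/G; 12:C/A.
There are 2 differences over 19 sites, so p = 2/19 = 0.1053.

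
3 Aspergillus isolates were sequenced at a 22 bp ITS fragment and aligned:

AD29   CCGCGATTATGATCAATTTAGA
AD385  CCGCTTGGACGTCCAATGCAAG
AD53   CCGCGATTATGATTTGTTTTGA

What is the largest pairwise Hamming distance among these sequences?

15

Pairwise Hamming distances:
  AD29 vs AD385: 11
  AD29 vs AD53: 4
  AD385 vs AD53: 15
The largest is 15, between AD385 and AD53.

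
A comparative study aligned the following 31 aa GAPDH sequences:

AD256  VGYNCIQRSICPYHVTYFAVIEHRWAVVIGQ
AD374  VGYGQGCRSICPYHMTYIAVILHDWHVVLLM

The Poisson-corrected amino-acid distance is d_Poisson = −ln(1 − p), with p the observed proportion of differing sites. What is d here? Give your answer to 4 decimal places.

Mismatches occur at site 4 (N→G), site 5 (C→Q), site 6 (I→G), site 7 (Q→C), site 15 (V→M), site 18 (F→I), site 22 (E→L), site 24 (R→D), site 26 (A→H), site 29 (I→L), site 30 (G→L), site 31 (Q→M).
p = 12/31 = 0.387097.
d = −ln(1 − 0.387097) = −ln(0.612903) = 0.4895.

0.4895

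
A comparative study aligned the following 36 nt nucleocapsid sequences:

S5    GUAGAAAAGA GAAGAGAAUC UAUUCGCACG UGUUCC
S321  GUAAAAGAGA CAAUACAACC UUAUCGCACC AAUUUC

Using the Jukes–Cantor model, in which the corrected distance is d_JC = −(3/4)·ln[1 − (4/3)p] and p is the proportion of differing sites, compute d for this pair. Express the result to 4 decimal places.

0.4408

Mismatches occur at site 4 (G→A), site 7 (A→G), site 11 (G→C), site 14 (G→U), site 16 (G→C), site 19 (U→C), site 22 (A→U), site 23 (U→A), site 30 (G→C), site 31 (U→A), site 32 (G→A), site 35 (C→U).
p = 12/36 = 0.333333.
d = −0.75 · ln(1 − (4/3)·0.333333) = −0.75 · ln(0.555556) = −0.75 · (-0.587786) = 0.4408.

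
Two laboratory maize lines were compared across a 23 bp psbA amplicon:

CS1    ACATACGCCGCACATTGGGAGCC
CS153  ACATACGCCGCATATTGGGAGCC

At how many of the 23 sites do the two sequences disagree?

Differing sites — 13:C/T.
That gives 1 mismatch out of 23 aligned sites, so the Hamming distance is 1.

1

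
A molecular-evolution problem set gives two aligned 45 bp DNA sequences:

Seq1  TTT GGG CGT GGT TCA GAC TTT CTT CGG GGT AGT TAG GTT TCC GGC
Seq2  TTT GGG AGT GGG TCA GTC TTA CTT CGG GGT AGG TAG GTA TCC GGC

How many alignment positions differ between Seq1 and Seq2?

6

Differing sites — 7:C/A; 12:T/G; 17:A/T; 21:T/A; 33:T/G; 39:T/A.
That gives 6 mismatches out of 45 aligned sites, so the Hamming distance is 6.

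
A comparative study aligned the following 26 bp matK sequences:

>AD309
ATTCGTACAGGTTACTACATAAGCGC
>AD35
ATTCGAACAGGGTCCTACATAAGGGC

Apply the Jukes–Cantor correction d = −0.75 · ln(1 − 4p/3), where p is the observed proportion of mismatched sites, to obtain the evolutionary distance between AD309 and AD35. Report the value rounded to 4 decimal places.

Differing sites — 6:T/A; 12:T/G; 14:A/C; 24:C/G.
p = 4/26 = 0.153846.
d = −0.75 · ln(1 − (4/3)·0.153846) = −0.75 · ln(0.794872) = −0.75 · (-0.229574) = 0.1722.

0.1722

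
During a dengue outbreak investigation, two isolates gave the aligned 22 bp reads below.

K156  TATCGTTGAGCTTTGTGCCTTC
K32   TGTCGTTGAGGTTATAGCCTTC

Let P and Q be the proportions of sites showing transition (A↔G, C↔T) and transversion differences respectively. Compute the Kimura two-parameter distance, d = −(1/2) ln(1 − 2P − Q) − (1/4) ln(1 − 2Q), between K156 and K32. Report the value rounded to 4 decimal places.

Differing sites — 2:A/G (Ti); 11:C/G (Tv); 14:T/A (Tv); 15:G/T (Tv); 16:T/A (Tv).
Of the 5 differences, 1 transition and 4 transversions over 22 sites: P = 1/22 = 0.045455, Q = 4/22 = 0.181818.
d = −0.5·ln(0.727272) − 0.25·ln(0.636364) = −0.5·(-0.318455) − 0.25·(-0.451985) = 0.2722.

0.2722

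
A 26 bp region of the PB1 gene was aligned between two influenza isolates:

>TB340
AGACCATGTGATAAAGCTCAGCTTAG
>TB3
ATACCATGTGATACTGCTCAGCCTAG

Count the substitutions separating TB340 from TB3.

4

Differing sites — 2:G/T; 14:A/C; 15:A/T; 23:T/C.
That gives 4 mismatches out of 26 aligned sites, so the Hamming distance is 4.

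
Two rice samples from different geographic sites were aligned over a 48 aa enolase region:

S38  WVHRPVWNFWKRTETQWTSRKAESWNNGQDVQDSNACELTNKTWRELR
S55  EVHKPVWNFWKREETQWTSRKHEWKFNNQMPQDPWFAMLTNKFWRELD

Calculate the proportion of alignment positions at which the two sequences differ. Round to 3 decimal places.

The sequences differ at positions 1 (W/E), 4 (R/K), 13 (T/E), 22 (A/H), 24 (S/W), 25 (W/K), 26 (N/F), 28 (G/N), 30 (D/M), 31 (V/P), 34 (S/P), 35 (N/W), 36 (A/F), 37 (C/A), 38 (E/M), 43 (T/F), 48 (R/D).
There are 17 differences over 48 sites, so p = 17/48 = 0.354.

0.354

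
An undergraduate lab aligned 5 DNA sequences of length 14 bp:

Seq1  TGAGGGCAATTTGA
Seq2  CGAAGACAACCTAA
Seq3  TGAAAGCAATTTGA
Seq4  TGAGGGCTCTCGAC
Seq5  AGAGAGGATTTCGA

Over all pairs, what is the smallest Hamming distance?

Pairwise Hamming distances:
  Seq1 vs Seq2: 6
  Seq1 vs Seq3: 2
  Seq1 vs Seq4: 6
  Seq1 vs Seq5: 5
  Seq2 vs Seq3: 6
  Seq2 vs Seq4: 8
  Seq2 vs Seq5: 10
  Seq3 vs Seq4: 8
  Seq3 vs Seq5: 5
  Seq4 vs Seq5: 9
The smallest is 2, between Seq1 and Seq3.

2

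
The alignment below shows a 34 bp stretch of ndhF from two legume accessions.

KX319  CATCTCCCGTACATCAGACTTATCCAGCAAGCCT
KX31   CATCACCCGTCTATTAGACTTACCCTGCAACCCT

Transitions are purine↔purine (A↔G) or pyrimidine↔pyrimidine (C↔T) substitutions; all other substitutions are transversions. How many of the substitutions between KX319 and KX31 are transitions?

Differing sites — 5:T/A (Tv); 11:A/C (Tv); 12:C/T (Ti); 15:C/T (Ti); 23:T/C (Ti); 26:A/T (Tv); 31:G/C (Tv).
Of the 7 differences, 3 transitions and 4 transversions, so the answer is 3.

3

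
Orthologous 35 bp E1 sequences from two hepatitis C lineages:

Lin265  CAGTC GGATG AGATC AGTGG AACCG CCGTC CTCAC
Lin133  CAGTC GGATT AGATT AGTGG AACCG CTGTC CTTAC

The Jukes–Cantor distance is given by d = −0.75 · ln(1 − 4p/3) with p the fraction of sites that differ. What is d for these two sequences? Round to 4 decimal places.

The sequences differ at positions 10 (G/T), 15 (C/T), 27 (C/T), 33 (C/T).
p = 4/35 = 0.114286.
d = −0.75 · ln(1 − (4/3)·0.114286) = −0.75 · ln(0.847619) = −0.75 · (-0.165324) = 0.1240.

0.1240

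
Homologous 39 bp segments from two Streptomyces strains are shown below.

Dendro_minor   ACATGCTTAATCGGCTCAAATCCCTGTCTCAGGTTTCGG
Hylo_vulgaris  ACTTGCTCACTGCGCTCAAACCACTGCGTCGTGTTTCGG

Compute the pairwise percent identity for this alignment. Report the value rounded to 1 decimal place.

71.8%

The sequences differ at positions 3 (A/T), 8 (T/C), 10 (A/C), 12 (C/G), 13 (G/C), 21 (T/C), 23 (C/A), 27 (T/C), 28 (C/G), 31 (A/G), 32 (G/T).
28 of the 39 sites match, so the percent identity is 28/39 × 100 = 71.8%.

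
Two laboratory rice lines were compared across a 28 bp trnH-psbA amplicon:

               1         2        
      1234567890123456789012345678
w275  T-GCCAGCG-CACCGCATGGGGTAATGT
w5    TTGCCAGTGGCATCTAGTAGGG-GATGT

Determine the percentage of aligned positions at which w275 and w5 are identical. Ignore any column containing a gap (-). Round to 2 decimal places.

72.00%

Excluding the 3 gap columns leaves 25 comparable sites.
Differing sites — 8:C/T; 13:C/T; 15:G/T; 16:C/A; 17:A/G; 19:G/A; 24:A/G.
18 of the 25 comparable sites match, so the percent identity is 18/25 × 100 = 72.00%.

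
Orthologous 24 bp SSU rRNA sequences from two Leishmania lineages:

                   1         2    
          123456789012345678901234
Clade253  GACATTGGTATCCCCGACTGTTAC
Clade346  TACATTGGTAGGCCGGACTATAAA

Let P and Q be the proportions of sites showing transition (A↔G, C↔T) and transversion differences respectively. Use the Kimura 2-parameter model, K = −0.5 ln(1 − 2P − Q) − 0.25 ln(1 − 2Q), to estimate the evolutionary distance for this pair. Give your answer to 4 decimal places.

The sequences differ at positions 1 (G/T, transversion), 11 (T/G, transversion), 12 (C/G, transversion), 15 (C/G, transversion), 20 (G/A, transition), 22 (T/A, transversion), 24 (C/A, transversion).
Of the 7 differences, 1 transition and 6 transversions over 24 sites: P = 1/24 = 0.041667, Q = 6/24 = 0.250000.
d = −0.5·ln(0.666666) − 0.25·ln(0.500000) = −0.5·(-0.405466) − 0.25·(-0.693147) = 0.3760.

0.3760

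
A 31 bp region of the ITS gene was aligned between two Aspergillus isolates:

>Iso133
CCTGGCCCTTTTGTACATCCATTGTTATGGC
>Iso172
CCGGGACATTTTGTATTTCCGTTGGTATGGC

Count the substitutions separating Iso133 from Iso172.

The sequences differ at positions 3 (T/G), 6 (C/A), 8 (C/A), 16 (C/T), 17 (A/T), 21 (A/G), 25 (T/G).
That gives 7 mismatches out of 31 aligned sites, so the Hamming distance is 7.

7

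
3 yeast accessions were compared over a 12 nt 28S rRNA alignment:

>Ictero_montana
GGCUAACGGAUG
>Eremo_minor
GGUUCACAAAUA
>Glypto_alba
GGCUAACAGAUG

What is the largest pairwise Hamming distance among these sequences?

Pairwise Hamming distances:
  Ictero_montana vs Eremo_minor: 5
  Ictero_montana vs Glypto_alba: 1
  Eremo_minor vs Glypto_alba: 4
The largest is 5, between Ictero_montana and Eremo_minor.

5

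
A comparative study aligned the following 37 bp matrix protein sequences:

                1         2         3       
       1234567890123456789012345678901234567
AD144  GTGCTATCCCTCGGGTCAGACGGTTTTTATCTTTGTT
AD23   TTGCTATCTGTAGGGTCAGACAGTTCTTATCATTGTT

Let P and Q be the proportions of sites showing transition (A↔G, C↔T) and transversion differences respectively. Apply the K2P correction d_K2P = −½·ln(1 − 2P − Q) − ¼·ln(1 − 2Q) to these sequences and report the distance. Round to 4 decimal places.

The sequences differ at positions 1 (G/T, transversion), 9 (C/T, transition), 10 (C/G, transversion), 12 (C/A, transversion), 22 (G/A, transition), 26 (T/C, transition), 32 (T/A, transversion).
Of the 7 differences, 3 transitions and 4 transversions over 37 sites: P = 3/37 = 0.081081, Q = 4/37 = 0.108108.
d = −0.5·ln(0.729730) − 0.25·ln(0.783784) = −0.5·(-0.315081) − 0.25·(-0.243622) = 0.2184.

0.2184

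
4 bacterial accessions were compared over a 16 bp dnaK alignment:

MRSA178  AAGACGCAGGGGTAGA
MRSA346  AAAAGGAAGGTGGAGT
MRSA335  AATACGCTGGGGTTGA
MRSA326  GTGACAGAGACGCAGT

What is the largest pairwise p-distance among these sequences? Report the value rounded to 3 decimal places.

0.688

Pairwise Hamming distances:
  MRSA178 vs MRSA346: 6
  MRSA178 vs MRSA335: 3
  MRSA178 vs MRSA326: 8
  MRSA346 vs MRSA335: 8
  MRSA346 vs MRSA326: 9
  MRSA335 vs MRSA326: 11
The largest is 11 mismatches, between MRSA335 and MRSA326; p = 11/16 = 0.688.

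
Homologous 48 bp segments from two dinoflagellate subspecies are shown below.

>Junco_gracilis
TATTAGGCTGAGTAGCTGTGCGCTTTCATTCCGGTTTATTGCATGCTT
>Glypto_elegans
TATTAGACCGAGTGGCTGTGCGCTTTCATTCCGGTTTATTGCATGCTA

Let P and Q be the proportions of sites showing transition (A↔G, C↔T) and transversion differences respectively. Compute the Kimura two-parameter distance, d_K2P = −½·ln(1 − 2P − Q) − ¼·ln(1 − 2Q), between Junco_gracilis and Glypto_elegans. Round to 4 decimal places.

0.0895

Mismatches occur at site 7 (G↔A, transition), site 9 (T↔C, transition), site 14 (A↔G, transition), site 48 (T↔A, transversion).
Of the 4 differences, 3 transitions and 1 transversion over 48 sites: P = 3/48 = 0.062500, Q = 1/48 = 0.020833.
d = −0.5·ln(0.854167) − 0.25·ln(0.958334) = −0.5·(-0.157629) − 0.25·(-0.042559) = 0.0895.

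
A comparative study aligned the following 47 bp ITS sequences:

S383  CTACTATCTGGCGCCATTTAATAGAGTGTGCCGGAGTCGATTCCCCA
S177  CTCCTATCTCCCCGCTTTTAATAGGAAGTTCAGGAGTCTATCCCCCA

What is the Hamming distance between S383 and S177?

13

Differing sites — 3:A/C; 10:G/C; 11:G/C; 13:G/C; 14:C/G; 16:A/T; 25:A/G; 26:G/A; 27:T/A; 30:G/T; 32:C/A; 39:G/T; 42:T/C.
That gives 13 mismatches out of 47 aligned sites, so the Hamming distance is 13.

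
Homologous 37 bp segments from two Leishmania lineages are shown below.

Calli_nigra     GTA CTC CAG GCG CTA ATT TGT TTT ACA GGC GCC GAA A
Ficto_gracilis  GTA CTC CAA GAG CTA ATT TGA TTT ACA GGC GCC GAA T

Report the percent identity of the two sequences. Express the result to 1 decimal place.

The sequences differ at positions 9 (G/A), 11 (C/A), 21 (T/A), 37 (A/T).
33 of the 37 sites match, so the percent identity is 33/37 × 100 = 89.2%.

89.2%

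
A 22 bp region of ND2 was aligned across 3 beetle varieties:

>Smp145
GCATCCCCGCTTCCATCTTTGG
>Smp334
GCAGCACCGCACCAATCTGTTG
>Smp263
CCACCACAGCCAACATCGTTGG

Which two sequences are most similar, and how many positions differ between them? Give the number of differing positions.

Pairwise Hamming distances:
  Smp145 vs Smp334: 7
  Smp145 vs Smp263: 8
  Smp334 vs Smp263: 10
The smallest is 7, between Smp145 and Smp334.

7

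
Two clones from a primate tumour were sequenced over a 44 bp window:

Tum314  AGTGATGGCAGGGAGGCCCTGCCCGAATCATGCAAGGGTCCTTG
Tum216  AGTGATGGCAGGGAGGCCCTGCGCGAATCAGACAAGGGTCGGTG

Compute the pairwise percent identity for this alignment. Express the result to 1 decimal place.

88.6%

Differing sites — 23:C/G; 31:T/G; 32:G/A; 41:C/G; 42:T/G.
39 of the 44 sites match, so the percent identity is 39/44 × 100 = 88.6%.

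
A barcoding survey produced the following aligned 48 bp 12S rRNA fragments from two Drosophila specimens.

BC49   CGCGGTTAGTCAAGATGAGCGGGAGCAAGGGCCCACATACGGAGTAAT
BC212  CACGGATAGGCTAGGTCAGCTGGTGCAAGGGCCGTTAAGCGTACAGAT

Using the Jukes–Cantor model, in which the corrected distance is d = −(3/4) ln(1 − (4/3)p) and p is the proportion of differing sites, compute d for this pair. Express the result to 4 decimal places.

0.4793

The sequences differ at positions 2 (G/A), 6 (T/A), 10 (T/G), 12 (A/T), 15 (A/G), 17 (G/C), 21 (G/T), 24 (A/T), 34 (C/G), 35 (A/T), 36 (C/T), 38 (T/A), 39 (A/G), 42 (G/T), 44 (G/C), 45 (T/A), 46 (A/G).
p = 17/48 = 0.354167.
d = −0.75 · ln(1 − (4/3)·0.354167) = −0.75 · ln(0.527777) = −0.75 · (-0.639081) = 0.4793.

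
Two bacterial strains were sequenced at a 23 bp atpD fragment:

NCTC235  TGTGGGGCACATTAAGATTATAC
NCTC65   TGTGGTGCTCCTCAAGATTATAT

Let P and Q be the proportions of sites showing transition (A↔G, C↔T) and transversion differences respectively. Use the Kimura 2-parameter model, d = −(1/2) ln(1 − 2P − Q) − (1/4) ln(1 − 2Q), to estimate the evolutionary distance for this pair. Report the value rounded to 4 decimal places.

0.2570

The sequences differ at positions 6 (G/T, transversion), 9 (A/T, transversion), 11 (A/C, transversion), 13 (T/C, transition), 23 (C/T, transition).
Of the 5 differences, 2 transitions and 3 transversions over 23 sites: P = 2/23 = 0.086957, Q = 3/23 = 0.130435.
d = −0.5·ln(0.695651) − 0.25·ln(0.739130) = −0.5·(-0.362907) − 0.25·(-0.302281) = 0.2570.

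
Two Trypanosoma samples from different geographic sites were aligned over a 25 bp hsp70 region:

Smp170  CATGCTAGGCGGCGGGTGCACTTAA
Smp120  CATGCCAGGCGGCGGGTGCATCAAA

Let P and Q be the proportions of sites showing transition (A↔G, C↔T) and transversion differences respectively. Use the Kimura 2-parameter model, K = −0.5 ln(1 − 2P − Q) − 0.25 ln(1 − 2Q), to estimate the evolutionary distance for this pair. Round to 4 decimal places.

Differing sites — 6:T/C (Ti); 21:C/T (Ti); 22:T/C (Ti); 23:T/A (Tv).
Of the 4 differences, 3 transitions and 1 transversion over 25 sites: P = 3/25 = 0.120000, Q = 1/25 = 0.040000.
d = −0.5·ln(0.720000) − 0.25·ln(0.920000) = −0.5·(-0.328504) − 0.25·(-0.083382) = 0.1851.

0.1851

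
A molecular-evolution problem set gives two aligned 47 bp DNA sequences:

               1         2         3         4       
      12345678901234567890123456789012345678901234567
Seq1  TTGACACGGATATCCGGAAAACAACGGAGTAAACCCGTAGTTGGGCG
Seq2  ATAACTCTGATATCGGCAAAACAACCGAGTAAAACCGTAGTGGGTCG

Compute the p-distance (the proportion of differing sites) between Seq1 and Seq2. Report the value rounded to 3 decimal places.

0.213

The sequences differ at positions 1 (T/A), 3 (G/A), 6 (A/T), 8 (G/T), 15 (C/G), 17 (G/C), 26 (G/C), 34 (C/A), 42 (T/G), 45 (G/T).
There are 10 differences over 47 sites, so p = 10/47 = 0.213.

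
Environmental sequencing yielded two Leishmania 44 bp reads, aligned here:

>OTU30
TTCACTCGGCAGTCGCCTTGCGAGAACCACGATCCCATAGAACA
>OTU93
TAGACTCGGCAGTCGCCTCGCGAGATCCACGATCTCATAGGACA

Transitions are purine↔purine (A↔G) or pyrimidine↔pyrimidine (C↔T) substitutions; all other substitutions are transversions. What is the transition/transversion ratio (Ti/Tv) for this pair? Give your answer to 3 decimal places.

1.000

Differing sites — 2:T/A (Tv); 3:C/G (Tv); 19:T/C (Ti); 26:A/T (Tv); 35:C/T (Ti); 41:A/G (Ti).
Of the 6 differences, 3 transitions and 3 transversions, so Ti/Tv = 3/3 = 1.000.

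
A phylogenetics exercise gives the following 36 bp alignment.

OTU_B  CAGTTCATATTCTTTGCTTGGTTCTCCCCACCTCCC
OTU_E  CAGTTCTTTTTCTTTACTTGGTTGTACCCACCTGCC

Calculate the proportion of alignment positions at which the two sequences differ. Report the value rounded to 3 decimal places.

Differing sites — 7:A/T; 9:A/T; 16:G/A; 24:C/G; 26:C/A; 34:C/G.
There are 6 differences over 36 sites, so p = 6/36 = 0.167.

0.167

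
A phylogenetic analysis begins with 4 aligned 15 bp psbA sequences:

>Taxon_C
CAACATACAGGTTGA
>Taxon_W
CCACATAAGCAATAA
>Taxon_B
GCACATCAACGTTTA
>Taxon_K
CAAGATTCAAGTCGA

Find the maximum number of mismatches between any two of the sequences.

Pairwise Hamming distances:
  Taxon_C vs Taxon_W: 7
  Taxon_C vs Taxon_B: 6
  Taxon_C vs Taxon_K: 4
  Taxon_W vs Taxon_B: 6
  Taxon_W vs Taxon_K: 10
  Taxon_B vs Taxon_K: 8
The largest is 10, between Taxon_W and Taxon_K.

10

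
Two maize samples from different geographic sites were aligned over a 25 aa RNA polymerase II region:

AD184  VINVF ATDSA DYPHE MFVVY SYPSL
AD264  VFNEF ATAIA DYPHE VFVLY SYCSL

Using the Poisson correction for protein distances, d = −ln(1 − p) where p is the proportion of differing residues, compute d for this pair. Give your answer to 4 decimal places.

0.3285

The sequences differ at positions 2 (I/F), 4 (V/E), 8 (D/A), 9 (S/I), 16 (M/V), 19 (V/L), 23 (P/C).
p = 7/25 = 0.280000.
d = −ln(1 − 0.280000) = −ln(0.720000) = 0.3285.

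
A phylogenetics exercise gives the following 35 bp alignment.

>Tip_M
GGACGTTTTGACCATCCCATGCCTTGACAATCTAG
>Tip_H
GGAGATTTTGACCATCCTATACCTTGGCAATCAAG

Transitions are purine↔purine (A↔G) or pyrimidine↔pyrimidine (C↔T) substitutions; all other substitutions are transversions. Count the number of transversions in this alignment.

2

Differing sites — 4:C/G (Tv); 5:G/A (Ti); 18:C/T (Ti); 21:G/A (Ti); 27:A/G (Ti); 33:T/A (Tv).
Of the 6 differences, 4 transitions and 2 transversions, so the answer is 2.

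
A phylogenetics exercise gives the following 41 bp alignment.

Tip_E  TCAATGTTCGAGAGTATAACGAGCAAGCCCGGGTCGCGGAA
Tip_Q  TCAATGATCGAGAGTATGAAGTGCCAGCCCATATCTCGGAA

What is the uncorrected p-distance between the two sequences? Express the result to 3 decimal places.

The sequences differ at positions 7 (T/A), 18 (A/G), 20 (C/A), 22 (A/T), 25 (A/C), 31 (G/A), 32 (G/T), 33 (G/A), 36 (G/T).
There are 9 differences over 41 sites, so p = 9/41 = 0.220.

0.220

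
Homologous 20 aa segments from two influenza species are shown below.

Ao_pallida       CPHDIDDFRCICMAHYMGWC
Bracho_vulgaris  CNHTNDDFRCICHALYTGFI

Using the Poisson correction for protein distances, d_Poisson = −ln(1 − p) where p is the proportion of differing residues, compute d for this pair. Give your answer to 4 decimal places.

The sequences differ at positions 2 (P/N), 4 (D/T), 5 (I/N), 13 (M/H), 15 (H/L), 17 (M/T), 19 (W/F), 20 (C/I).
p = 8/20 = 0.400000.
d = −ln(1 − 0.400000) = −ln(0.600000) = 0.5108.

0.5108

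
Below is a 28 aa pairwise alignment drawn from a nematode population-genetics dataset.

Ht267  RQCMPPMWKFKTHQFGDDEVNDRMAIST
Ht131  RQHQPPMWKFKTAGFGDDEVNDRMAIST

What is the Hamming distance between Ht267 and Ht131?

4

The sequences differ at positions 3 (C/H), 4 (M/Q), 13 (H/A), 14 (Q/G).
That gives 4 mismatches out of 28 aligned sites, so the Hamming distance is 4.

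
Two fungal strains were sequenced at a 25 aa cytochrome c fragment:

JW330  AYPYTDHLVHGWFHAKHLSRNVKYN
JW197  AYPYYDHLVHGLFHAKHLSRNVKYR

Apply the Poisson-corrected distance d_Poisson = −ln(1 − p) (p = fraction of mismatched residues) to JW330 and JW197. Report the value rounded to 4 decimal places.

0.1278

Mismatches occur at site 5 (T↔Y), site 12 (W↔L), site 25 (N↔R).
p = 3/25 = 0.120000.
d = −ln(1 − 0.120000) = −ln(0.880000) = 0.1278.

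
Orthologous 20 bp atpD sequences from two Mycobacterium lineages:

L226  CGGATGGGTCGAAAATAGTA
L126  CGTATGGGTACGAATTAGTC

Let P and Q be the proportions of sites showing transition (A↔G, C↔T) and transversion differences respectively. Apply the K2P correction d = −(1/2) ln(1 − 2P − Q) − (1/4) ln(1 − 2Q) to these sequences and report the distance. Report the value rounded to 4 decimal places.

0.3887

Mismatches occur at site 3 (G→T, transversion), site 10 (C→A, transversion), site 11 (G→C, transversion), site 12 (A→G, transition), site 15 (A→T, transversion), site 20 (A→C, transversion).
Of the 6 differences, 1 transition and 5 transversions over 20 sites: P = 1/20 = 0.050000, Q = 5/20 = 0.250000.
d = −0.5·ln(0.650000) − 0.25·ln(0.500000) = −0.5·(-0.430783) − 0.25·(-0.693147) = 0.3887.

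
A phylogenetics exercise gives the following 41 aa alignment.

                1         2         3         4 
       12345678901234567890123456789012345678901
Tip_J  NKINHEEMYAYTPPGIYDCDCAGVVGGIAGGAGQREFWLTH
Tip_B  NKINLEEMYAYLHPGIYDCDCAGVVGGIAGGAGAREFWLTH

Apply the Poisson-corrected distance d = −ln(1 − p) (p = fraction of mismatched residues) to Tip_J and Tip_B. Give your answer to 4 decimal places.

Mismatches occur at site 5 (H↔L), site 12 (T↔L), site 13 (P↔H), site 34 (Q↔A).
p = 4/41 = 0.097561.
d = −ln(1 − 0.097561) = −ln(0.902439) = 0.1027.

0.1027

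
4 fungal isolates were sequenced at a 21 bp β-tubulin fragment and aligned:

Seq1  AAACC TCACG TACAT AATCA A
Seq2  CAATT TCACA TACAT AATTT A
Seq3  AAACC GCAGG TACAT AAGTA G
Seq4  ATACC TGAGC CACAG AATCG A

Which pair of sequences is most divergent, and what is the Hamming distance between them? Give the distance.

11

Pairwise Hamming distances:
  Seq1 vs Seq2: 6
  Seq1 vs Seq3: 5
  Seq1 vs Seq4: 7
  Seq2 vs Seq3: 9
  Seq2 vs Seq4: 11
  Seq3 vs Seq4: 10
The largest is 11, between Seq2 and Seq4.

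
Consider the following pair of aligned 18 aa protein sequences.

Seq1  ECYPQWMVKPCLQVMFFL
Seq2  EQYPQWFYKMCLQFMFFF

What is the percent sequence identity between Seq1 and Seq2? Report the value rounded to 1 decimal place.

Differing sites — 2:C/Q; 7:M/F; 8:V/Y; 10:P/M; 14:V/F; 18:L/F.
12 of the 18 sites match, so the percent identity is 12/18 × 100 = 66.7%.

66.7%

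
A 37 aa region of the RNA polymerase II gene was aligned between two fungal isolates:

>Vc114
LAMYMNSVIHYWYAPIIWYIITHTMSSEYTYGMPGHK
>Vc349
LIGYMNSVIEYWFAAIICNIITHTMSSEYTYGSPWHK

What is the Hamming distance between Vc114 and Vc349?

9

The sequences differ at positions 2 (A/I), 3 (M/G), 10 (H/E), 13 (Y/F), 15 (P/A), 18 (W/C), 19 (Y/N), 33 (M/S), 35 (G/W).
That gives 9 mismatches out of 37 aligned sites, so the Hamming distance is 9.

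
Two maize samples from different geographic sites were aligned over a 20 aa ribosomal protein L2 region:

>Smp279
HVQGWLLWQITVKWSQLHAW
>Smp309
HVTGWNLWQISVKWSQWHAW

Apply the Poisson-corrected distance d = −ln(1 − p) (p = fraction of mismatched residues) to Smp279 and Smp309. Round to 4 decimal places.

Mismatches occur at site 3 (Q↔T), site 6 (L↔N), site 11 (T↔S), site 17 (L↔W).
p = 4/20 = 0.200000.
d = −ln(1 − 0.200000) = −ln(0.800000) = 0.2231.

0.2231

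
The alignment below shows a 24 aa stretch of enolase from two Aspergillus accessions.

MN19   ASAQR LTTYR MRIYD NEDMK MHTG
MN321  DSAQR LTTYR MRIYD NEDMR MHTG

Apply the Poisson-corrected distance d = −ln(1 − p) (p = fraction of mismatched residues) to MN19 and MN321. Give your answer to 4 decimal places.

0.0870

Mismatches occur at site 1 (A/D), site 20 (K/R).
p = 2/24 = 0.083333.
d = −ln(1 − 0.083333) = −ln(0.916667) = 0.0870.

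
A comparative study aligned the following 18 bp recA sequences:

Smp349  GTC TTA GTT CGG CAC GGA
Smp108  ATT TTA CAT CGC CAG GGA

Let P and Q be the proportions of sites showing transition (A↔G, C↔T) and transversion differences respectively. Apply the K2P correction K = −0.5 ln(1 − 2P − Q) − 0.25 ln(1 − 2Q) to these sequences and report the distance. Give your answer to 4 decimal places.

The sequences differ at positions 1 (G/A, transition), 3 (C/T, transition), 7 (G/C, transversion), 8 (T/A, transversion), 12 (G/C, transversion), 15 (C/G, transversion).
Of the 6 differences, 2 transitions and 4 transversions over 18 sites: P = 2/18 = 0.111111, Q = 4/18 = 0.222222.
d = −0.5·ln(0.555556) − 0.25·ln(0.555556) = −0.5·(-0.587786) − 0.25·(-0.587786) = 0.4408.

0.4408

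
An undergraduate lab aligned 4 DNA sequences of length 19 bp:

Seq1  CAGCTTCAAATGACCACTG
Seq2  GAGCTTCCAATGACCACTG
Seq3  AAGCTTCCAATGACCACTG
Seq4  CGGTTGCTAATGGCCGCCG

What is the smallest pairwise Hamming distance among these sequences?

1

Pairwise Hamming distances:
  Seq1 vs Seq2: 2
  Seq1 vs Seq3: 2
  Seq1 vs Seq4: 7
  Seq2 vs Seq3: 1
  Seq2 vs Seq4: 8
  Seq3 vs Seq4: 8
The smallest is 1, between Seq2 and Seq3.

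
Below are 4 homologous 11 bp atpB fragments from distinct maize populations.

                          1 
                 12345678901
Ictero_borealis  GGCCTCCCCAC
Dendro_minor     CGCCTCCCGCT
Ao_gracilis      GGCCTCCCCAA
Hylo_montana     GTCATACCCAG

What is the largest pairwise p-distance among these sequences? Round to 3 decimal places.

Pairwise Hamming distances:
  Ictero_borealis vs Dendro_minor: 4
  Ictero_borealis vs Ao_gracilis: 1
  Ictero_borealis vs Hylo_montana: 4
  Dendro_minor vs Ao_gracilis: 4
  Dendro_minor vs Hylo_montana: 7
  Ao_gracilis vs Hylo_montana: 4
The largest is 7 mismatches, between Dendro_minor and Hylo_montana; p = 7/11 = 0.636.

0.636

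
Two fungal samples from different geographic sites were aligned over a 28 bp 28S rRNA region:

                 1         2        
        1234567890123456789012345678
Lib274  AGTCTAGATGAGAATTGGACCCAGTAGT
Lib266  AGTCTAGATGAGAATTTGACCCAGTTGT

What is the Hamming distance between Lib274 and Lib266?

2

Mismatches occur at site 17 (G→T), site 26 (A→T).
That gives 2 mismatches out of 28 aligned sites, so the Hamming distance is 2.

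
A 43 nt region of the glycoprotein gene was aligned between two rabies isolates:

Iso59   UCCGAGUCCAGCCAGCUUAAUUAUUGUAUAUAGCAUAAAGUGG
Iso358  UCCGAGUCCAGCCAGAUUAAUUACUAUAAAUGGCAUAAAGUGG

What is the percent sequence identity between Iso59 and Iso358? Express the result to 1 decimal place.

88.4%

Differing sites — 16:C/A; 24:U/C; 26:G/A; 29:U/A; 32:A/G.
38 of the 43 sites match, so the percent identity is 38/43 × 100 = 88.4%.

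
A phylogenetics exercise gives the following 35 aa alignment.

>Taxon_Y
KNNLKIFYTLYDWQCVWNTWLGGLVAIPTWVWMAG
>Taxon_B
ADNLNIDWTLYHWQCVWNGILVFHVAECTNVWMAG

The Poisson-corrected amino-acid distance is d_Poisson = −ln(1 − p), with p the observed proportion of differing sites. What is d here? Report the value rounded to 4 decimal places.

0.5108

The sequences differ at positions 1 (K/A), 2 (N/D), 5 (K/N), 7 (F/D), 8 (Y/W), 12 (D/H), 19 (T/G), 20 (W/I), 22 (G/V), 23 (G/F), 24 (L/H), 27 (I/E), 28 (P/C), 30 (W/N).
p = 14/35 = 0.400000.
d = −ln(1 − 0.400000) = −ln(0.600000) = 0.5108.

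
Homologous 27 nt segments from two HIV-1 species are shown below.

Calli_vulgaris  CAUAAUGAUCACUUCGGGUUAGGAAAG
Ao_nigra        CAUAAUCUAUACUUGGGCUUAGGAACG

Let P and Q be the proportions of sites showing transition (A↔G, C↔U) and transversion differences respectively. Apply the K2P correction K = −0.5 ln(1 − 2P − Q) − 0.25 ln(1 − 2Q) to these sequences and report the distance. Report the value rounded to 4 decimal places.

Differing sites — 7:G/C (Tv); 8:A/U (Tv); 9:U/A (Tv); 10:C/U (Ti); 15:C/G (Tv); 18:G/C (Tv); 26:A/C (Tv).
Of the 7 differences, 1 transition and 6 transversions over 27 sites: P = 1/27 = 0.037037, Q = 6/27 = 0.222222.
d = −0.5·ln(0.703704) − 0.25·ln(0.555556) = −0.5·(-0.351397) − 0.25·(-0.587786) = 0.3226.

0.3226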